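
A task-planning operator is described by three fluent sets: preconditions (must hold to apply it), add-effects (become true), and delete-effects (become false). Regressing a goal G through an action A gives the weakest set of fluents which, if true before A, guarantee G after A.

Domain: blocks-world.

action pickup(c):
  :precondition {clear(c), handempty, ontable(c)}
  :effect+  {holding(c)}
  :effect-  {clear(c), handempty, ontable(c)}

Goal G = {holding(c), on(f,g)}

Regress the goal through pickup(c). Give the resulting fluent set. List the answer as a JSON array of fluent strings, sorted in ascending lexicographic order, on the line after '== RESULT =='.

Regress:
  G ∩ del = {}  (empty — regression defined)
  G \ add = {holding(c), on(f,g)} \ {holding(c)} = {on(f,g)}
  ∪ pre   = {on(f,g)} ∪ {clear(c), handempty, ontable(c)}
          = {clear(c), handempty, on(f,g), ontable(c)}

== RESULT ==
["clear(c)", "handempty", "on(f,g)", "ontable(c)"]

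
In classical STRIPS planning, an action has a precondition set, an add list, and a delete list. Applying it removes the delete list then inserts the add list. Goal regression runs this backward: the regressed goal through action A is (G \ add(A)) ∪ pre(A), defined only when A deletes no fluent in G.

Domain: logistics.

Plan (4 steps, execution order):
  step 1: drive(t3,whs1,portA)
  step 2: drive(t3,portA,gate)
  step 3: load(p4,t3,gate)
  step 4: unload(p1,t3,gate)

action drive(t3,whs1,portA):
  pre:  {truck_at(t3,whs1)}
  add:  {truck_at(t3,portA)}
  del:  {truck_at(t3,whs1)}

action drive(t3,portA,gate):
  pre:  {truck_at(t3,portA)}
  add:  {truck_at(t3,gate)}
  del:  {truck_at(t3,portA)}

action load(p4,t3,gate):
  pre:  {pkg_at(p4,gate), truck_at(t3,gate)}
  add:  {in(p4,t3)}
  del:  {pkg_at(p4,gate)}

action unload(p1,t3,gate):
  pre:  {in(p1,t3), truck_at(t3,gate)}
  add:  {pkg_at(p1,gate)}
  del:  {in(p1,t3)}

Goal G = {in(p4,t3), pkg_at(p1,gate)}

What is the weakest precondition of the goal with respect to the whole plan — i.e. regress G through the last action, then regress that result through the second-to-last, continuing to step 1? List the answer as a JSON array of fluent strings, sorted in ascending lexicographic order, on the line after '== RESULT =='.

Work backward from the goal:
  through step 4 (unload(p1,t3,gate)): drop {pkg_at(p1,gate)}, keep {in(p4,t3)}, require {in(p1,t3), truck_at(t3,gate)}
    → {in(p1,t3), in(p4,t3), truck_at(t3,gate)}
  through step 3 (load(p4,t3,gate)): drop {in(p4,t3)}, keep {in(p1,t3), truck_at(t3,gate)}, require {pkg_at(p4,gate), truck_at(t3,gate)}
    → {in(p1,t3), pkg_at(p4,gate), truck_at(t3,gate)}
  through step 2 (drive(t3,portA,gate)): drop {truck_at(t3,gate)}, keep {in(p1,t3), pkg_at(p4,gate)}, require {truck_at(t3,portA)}
    → {in(p1,t3), pkg_at(p4,gate), truck_at(t3,portA)}
  through step 1 (drive(t3,whs1,portA)): drop {truck_at(t3,portA)}, keep {in(p1,t3), pkg_at(p4,gate)}, require {truck_at(t3,whs1)}
    → {in(p1,t3), pkg_at(p4,gate), truck_at(t3,whs1)}

== RESULT ==
["in(p1,t3)", "pkg_at(p4,gate)", "truck_at(t3,whs1)"]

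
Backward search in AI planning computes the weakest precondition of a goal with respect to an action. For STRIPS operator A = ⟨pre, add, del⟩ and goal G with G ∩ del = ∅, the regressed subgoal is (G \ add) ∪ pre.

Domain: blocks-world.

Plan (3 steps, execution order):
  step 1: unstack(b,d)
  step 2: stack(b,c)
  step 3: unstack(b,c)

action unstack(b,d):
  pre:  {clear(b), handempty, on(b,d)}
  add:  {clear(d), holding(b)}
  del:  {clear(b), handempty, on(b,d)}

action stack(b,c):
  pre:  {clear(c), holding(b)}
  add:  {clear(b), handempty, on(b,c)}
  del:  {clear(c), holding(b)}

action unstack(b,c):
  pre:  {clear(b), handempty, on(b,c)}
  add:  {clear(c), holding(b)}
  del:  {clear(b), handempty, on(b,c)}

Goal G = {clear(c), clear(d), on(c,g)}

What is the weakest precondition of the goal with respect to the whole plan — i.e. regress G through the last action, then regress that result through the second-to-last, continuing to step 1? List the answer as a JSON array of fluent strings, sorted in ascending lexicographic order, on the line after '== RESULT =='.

Work backward from the goal:
  through step 3 (unstack(b,c)): drop {clear(c)}, keep {clear(d), on(c,g)}, require {clear(b), handempty, on(b,c)}
    → {clear(b), clear(d), handempty, on(b,c), on(c,g)}
  through step 2 (stack(b,c)): drop {clear(b), handempty, on(b,c)}, keep {clear(d), on(c,g)}, require {clear(c), holding(b)}
    → {clear(c), clear(d), holding(b), on(c,g)}
  through step 1 (unstack(b,d)): drop {clear(d), holding(b)}, keep {clear(c), on(c,g)}, require {clear(b), handempty, on(b,d)}
    → {clear(b), clear(c), handempty, on(b,d), on(c,g)}

== RESULT ==
["clear(b)", "clear(c)", "handempty", "on(b,d)", "on(c,g)"]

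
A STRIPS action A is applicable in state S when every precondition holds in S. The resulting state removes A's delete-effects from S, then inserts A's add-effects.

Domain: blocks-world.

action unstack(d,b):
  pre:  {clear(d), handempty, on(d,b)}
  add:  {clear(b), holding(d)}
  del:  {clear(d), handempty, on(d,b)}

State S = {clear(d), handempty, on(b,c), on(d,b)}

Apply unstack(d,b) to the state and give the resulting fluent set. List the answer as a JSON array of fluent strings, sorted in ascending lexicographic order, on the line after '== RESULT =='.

Progress:
  pre ⊆ S: {clear(d), handempty, on(d,b)} ⊆ S  — applicable
  S \ del = {on(b,c)}
  ∪ add   = {clear(b), holding(d), on(b,c)}

== RESULT ==
["clear(b)", "holding(d)", "on(b,c)"]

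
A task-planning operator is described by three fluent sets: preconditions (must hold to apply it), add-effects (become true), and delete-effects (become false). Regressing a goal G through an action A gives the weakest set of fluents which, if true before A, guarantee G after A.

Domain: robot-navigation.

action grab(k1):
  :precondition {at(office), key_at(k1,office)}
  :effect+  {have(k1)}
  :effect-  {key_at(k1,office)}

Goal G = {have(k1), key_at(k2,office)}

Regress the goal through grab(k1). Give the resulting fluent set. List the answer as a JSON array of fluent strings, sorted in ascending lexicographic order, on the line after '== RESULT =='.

Regress:
  G ∩ del = {}  (empty — regression defined)
  G \ add = {have(k1), key_at(k2,office)} \ {have(k1)} = {key_at(k2,office)}
  ∪ pre   = {key_at(k2,office)} ∪ {at(office), key_at(k1,office)}
          = {at(office), key_at(k1,office), key_at(k2,office)}

== RESULT ==
["at(office)", "key_at(k1,office)", "key_at(k2,office)"]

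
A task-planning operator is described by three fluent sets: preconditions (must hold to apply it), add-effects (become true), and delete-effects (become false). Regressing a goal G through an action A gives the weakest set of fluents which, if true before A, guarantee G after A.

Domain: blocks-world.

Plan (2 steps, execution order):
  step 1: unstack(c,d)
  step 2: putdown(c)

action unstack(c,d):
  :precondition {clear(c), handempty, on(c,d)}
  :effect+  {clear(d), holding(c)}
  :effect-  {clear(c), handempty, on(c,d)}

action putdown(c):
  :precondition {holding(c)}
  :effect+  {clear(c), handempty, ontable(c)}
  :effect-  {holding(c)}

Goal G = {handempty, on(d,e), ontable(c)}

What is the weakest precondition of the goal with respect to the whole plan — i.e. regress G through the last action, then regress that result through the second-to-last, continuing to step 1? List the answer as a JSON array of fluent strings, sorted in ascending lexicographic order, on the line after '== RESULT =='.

Work backward from the goal:
  through step 2 (putdown(c)): drop {handempty, ontable(c)}, keep {on(d,e)}, require {holding(c)}
    → {holding(c), on(d,e)}
  through step 1 (unstack(c,d)): drop {holding(c)}, keep {on(d,e)}, require {clear(c), handempty, on(c,d)}
    → {clear(c), handempty, on(c,d), on(d,e)}

== RESULT ==
["clear(c)", "handempty", "on(c,d)", "on(d,e)"]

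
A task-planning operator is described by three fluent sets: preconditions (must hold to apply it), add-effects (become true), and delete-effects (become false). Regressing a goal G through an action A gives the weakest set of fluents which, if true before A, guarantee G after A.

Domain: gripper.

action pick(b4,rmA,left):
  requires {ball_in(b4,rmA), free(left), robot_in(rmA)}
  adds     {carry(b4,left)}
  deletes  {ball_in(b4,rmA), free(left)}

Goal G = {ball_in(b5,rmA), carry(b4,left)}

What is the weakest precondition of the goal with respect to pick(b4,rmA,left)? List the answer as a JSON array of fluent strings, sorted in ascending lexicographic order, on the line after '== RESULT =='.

Regress:
  G ∩ del = {}  (empty — regression defined)
  G \ add = {ball_in(b5,rmA), carry(b4,left)} \ {carry(b4,left)} = {ball_in(b5,rmA)}
  ∪ pre   = {ball_in(b5,rmA)} ∪ {ball_in(b4,rmA), free(left), robot_in(rmA)}
          = {ball_in(b4,rmA), ball_in(b5,rmA), free(left), robot_in(rmA)}

== RESULT ==
["ball_in(b4,rmA)", "ball_in(b5,rmA)", "free(left)", "robot_in(rmA)"]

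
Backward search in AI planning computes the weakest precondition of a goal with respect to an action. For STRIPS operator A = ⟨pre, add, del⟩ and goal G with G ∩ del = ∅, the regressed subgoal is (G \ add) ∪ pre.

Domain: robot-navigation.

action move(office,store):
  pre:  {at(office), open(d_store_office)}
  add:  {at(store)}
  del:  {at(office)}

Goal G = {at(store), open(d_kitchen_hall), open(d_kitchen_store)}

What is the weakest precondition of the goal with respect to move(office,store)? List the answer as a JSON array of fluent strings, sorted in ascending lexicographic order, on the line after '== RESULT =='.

Regress:
  G ∩ del = {}  (empty — regression defined)
  G \ add = {at(store), open(d_kitchen_hall), open(d_kitchen_store)} \ {at(store)} = {open(d_kitchen_hall), open(d_kitchen_store)}
  ∪ pre   = {open(d_kitchen_hall), open(d_kitchen_store)} ∪ {at(office), open(d_store_office)}
          = {at(office), open(d_kitchen_hall), open(d_kitchen_store), open(d_store_office)}

== RESULT ==
["at(office)", "open(d_kitchen_hall)", "open(d_kitchen_store)", "open(d_store_office)"]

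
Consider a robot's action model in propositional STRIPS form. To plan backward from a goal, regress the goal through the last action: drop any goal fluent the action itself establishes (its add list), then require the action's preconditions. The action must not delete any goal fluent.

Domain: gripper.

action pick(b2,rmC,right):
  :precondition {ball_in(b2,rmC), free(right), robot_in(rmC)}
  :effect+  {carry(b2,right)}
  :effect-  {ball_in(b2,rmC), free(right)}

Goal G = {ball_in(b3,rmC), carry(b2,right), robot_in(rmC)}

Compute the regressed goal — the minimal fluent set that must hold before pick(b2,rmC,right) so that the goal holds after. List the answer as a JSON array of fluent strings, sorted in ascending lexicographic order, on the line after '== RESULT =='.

Regress:
  G ∩ del = {}  (empty — regression defined)
  G \ add = {ball_in(b3,rmC), carry(b2,right), robot_in(rmC)} \ {carry(b2,right)} = {ball_in(b3,rmC), robot_in(rmC)}
  ∪ pre   = {ball_in(b3,rmC), robot_in(rmC)} ∪ {ball_in(b2,rmC), free(right), robot_in(rmC)}
          = {ball_in(b2,rmC), ball_in(b3,rmC), free(right), robot_in(rmC)}

== RESULT ==
["ball_in(b2,rmC)", "ball_in(b3,rmC)", "free(right)", "robot_in(rmC)"]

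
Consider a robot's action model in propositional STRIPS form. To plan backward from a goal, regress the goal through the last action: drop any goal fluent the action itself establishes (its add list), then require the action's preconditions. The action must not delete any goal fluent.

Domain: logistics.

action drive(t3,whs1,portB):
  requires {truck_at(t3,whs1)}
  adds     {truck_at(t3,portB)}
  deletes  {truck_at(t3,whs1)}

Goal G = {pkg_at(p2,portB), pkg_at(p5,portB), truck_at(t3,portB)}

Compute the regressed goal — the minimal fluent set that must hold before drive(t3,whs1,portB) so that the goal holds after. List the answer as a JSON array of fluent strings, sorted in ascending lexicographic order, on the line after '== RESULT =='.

Regress:
  G ∩ del = {}  (empty — regression defined)
  G \ add = {pkg_at(p2,portB), pkg_at(p5,portB), truck_at(t3,portB)} \ {truck_at(t3,portB)} = {pkg_at(p2,portB), pkg_at(p5,portB)}
  ∪ pre   = {pkg_at(p2,portB), pkg_at(p5,portB)} ∪ {truck_at(t3,whs1)}
          = {pkg_at(p2,portB), pkg_at(p5,portB), truck_at(t3,whs1)}

== RESULT ==
["pkg_at(p2,portB)", "pkg_at(p5,portB)", "truck_at(t3,whs1)"]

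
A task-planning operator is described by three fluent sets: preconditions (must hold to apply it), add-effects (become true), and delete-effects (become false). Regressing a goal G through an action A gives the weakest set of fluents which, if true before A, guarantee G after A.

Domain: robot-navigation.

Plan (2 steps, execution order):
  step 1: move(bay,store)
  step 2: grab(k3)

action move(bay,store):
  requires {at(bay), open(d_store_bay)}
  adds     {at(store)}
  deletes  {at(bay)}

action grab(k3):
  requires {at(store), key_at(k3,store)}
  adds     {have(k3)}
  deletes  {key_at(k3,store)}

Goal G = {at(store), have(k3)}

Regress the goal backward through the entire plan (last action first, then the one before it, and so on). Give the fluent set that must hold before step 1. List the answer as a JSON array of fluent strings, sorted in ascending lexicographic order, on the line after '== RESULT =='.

Regress step by step:
  through step 2 (grab(k3)): drop {have(k3)}, keep {at(store)}, require {at(store), key_at(k3,store)}
    → {at(store), key_at(k3,store)}
  through step 1 (move(bay,store)): drop {at(store)}, keep {key_at(k3,store)}, require {at(bay), open(d_store_bay)}
    → {at(bay), key_at(k3,store), open(d_store_bay)}

== RESULT ==
["at(bay)", "key_at(k3,store)", "open(d_store_bay)"]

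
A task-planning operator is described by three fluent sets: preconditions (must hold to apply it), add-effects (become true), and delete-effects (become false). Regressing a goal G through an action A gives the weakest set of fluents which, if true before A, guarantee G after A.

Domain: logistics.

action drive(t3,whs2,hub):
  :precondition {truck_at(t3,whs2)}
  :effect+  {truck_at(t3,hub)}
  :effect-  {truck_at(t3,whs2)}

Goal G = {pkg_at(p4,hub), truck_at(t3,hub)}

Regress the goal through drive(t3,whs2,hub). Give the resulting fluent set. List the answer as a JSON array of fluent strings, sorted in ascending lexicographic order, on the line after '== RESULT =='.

Compute (G \ add) ∪ pre:
  G ∩ del = {}  (empty — regression defined)
  G \ add = {pkg_at(p4,hub), truck_at(t3,hub)} \ {truck_at(t3,hub)} = {pkg_at(p4,hub)}
  ∪ pre   = {pkg_at(p4,hub)} ∪ {truck_at(t3,whs2)}
          = {pkg_at(p4,hub), truck_at(t3,whs2)}

== RESULT ==
["pkg_at(p4,hub)", "truck_at(t3,whs2)"]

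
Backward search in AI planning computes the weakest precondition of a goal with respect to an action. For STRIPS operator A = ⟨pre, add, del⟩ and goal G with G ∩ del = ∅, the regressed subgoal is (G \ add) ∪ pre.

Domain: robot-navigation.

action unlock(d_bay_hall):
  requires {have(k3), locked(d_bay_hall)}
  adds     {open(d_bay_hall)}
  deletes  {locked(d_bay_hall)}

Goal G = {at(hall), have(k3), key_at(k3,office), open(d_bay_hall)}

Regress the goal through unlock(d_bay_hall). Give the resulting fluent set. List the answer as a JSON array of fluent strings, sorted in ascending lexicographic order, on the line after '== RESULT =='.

Compute (G \ add) ∪ pre:
  G ∩ del = {}  (empty — regression defined)
  G \ add = {at(hall), have(k3), key_at(k3,office), open(d_bay_hall)} \ {open(d_bay_hall)} = {at(hall), have(k3), key_at(k3,office)}
  ∪ pre   = {at(hall), have(k3), key_at(k3,office)} ∪ {have(k3), locked(d_bay_hall)}
          = {at(hall), have(k3), key_at(k3,office), locked(d_bay_hall)}

== RESULT ==
["at(hall)", "have(k3)", "key_at(k3,office)", "locked(d_bay_hall)"]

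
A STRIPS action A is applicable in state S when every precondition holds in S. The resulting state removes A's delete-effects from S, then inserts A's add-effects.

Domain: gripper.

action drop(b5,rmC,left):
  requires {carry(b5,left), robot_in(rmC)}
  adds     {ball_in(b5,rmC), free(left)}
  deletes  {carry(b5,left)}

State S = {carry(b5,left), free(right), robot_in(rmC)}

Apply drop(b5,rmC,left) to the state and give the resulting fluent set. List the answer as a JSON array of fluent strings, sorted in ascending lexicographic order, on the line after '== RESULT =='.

Compute (S \ del) ∪ add:
  pre ⊆ S: {carry(b5,left), robot_in(rmC)} ⊆ S  — applicable
  S \ del = {free(right), robot_in(rmC)}
  ∪ add   = {ball_in(b5,rmC), free(left), free(right), robot_in(rmC)}

== RESULT ==
["ball_in(b5,rmC)", "free(left)", "free(right)", "robot_in(rmC)"]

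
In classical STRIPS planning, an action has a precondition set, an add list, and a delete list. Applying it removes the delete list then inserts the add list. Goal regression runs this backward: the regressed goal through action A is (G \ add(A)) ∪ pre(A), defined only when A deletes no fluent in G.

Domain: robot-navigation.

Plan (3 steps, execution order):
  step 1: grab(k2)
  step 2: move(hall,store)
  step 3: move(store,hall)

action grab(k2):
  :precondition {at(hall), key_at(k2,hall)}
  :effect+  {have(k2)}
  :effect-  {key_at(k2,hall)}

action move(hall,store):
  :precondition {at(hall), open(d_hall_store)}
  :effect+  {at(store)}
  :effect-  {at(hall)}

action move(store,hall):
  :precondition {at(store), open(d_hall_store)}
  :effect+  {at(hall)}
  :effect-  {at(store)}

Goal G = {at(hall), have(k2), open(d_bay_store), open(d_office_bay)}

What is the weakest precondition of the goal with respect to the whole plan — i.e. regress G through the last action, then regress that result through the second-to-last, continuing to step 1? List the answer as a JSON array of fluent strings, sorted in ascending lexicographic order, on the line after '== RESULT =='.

Work backward from the goal:
  through step 3 (move(store,hall)): drop {at(hall)}, keep {have(k2), open(d_bay_store), open(d_office_bay)}, require {at(store), open(d_hall_store)}
    → {at(store), have(k2), open(d_bay_store), open(d_hall_store), open(d_office_bay)}
  through step 2 (move(hall,store)): drop {at(store)}, keep {have(k2), open(d_bay_store), open(d_hall_store), open(d_office_bay)}, require {at(hall), open(d_hall_store)}
    → {at(hall), have(k2), open(d_bay_store), open(d_hall_store), open(d_office_bay)}
  through step 1 (grab(k2)): drop {have(k2)}, keep {at(hall), open(d_bay_store), open(d_hall_store), open(d_office_bay)}, require {at(hall), key_at(k2,hall)}
    → {at(hall), key_at(k2,hall), open(d_bay_store), open(d_hall_store), open(d_office_bay)}

== RESULT ==
["at(hall)", "key_at(k2,hall)", "open(d_bay_store)", "open(d_hall_store)", "open(d_office_bay)"]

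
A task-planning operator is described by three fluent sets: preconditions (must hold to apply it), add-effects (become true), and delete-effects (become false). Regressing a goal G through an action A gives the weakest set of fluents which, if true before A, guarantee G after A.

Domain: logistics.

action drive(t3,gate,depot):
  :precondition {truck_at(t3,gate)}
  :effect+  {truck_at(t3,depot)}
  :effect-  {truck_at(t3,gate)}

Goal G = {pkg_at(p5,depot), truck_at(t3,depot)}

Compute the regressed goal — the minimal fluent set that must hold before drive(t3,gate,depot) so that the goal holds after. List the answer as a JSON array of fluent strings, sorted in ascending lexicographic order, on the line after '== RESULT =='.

Compute (G \ add) ∪ pre:
  G ∩ del = {}  (empty — regression defined)
  G \ add = {pkg_at(p5,depot), truck_at(t3,depot)} \ {truck_at(t3,depot)} = {pkg_at(p5,depot)}
  ∪ pre   = {pkg_at(p5,depot)} ∪ {truck_at(t3,gate)}
          = {pkg_at(p5,depot), truck_at(t3,gate)}

== RESULT ==
["pkg_at(p5,depot)", "truck_at(t3,gate)"]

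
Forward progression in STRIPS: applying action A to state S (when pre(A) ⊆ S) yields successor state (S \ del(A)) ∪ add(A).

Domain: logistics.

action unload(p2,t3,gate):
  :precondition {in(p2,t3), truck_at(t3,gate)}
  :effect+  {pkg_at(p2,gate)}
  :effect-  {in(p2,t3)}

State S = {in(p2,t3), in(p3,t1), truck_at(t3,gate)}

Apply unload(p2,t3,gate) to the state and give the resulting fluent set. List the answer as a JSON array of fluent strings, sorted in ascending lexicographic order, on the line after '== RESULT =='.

Compute (S \ del) ∪ add:
  pre ⊆ S: {in(p2,t3), truck_at(t3,gate)} ⊆ S  — applicable
  S \ del = {in(p3,t1), truck_at(t3,gate)}
  ∪ add   = {in(p3,t1), pkg_at(p2,gate), truck_at(t3,gate)}

== RESULT ==
["in(p3,t1)", "pkg_at(p2,gate)", "truck_at(t3,gate)"]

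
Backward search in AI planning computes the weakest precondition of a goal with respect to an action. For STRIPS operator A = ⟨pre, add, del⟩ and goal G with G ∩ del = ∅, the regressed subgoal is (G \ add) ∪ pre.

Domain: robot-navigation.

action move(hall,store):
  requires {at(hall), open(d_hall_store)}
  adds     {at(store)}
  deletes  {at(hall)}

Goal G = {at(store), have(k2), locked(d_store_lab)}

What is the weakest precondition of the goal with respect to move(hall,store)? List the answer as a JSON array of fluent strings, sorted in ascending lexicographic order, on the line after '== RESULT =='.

Compute (G \ add) ∪ pre:
  G ∩ del = {}  (empty — regression defined)
  G \ add = {at(store), have(k2), locked(d_store_lab)} \ {at(store)} = {have(k2), locked(d_store_lab)}
  ∪ pre   = {have(k2), locked(d_store_lab)} ∪ {at(hall), open(d_hall_store)}
          = {at(hall), have(k2), locked(d_store_lab), open(d_hall_store)}

== RESULT ==
["at(hall)", "have(k2)", "locked(d_store_lab)", "open(d_hall_store)"]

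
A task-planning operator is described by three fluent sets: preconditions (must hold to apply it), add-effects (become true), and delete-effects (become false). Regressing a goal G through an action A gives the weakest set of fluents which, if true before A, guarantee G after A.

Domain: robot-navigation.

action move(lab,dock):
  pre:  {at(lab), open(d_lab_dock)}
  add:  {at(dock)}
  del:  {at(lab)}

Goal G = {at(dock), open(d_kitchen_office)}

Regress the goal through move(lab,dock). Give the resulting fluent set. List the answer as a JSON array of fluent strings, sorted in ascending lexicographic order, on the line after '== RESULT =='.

Compute (G \ add) ∪ pre:
  G ∩ del = {}  (empty — regression defined)
  G \ add = {at(dock), open(d_kitchen_office)} \ {at(dock)} = {open(d_kitchen_office)}
  ∪ pre   = {open(d_kitchen_office)} ∪ {at(lab), open(d_lab_dock)}
          = {at(lab), open(d_kitchen_office), open(d_lab_dock)}

== RESULT ==
["at(lab)", "open(d_kitchen_office)", "open(d_lab_dock)"]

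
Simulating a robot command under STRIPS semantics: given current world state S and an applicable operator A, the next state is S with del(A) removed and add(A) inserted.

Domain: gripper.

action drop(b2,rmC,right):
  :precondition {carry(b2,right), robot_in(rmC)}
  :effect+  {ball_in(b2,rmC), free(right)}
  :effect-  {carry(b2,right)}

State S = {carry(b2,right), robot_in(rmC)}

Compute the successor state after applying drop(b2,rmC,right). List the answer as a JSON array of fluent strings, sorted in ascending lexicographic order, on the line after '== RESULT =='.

Compute (S \ del) ∪ add:
  pre ⊆ S: {carry(b2,right), robot_in(rmC)} ⊆ S  — applicable
  S \ del = {robot_in(rmC)}
  ∪ add   = {ball_in(b2,rmC), free(right), robot_in(rmC)}

== RESULT ==
["ball_in(b2,rmC)", "free(right)", "robot_in(rmC)"]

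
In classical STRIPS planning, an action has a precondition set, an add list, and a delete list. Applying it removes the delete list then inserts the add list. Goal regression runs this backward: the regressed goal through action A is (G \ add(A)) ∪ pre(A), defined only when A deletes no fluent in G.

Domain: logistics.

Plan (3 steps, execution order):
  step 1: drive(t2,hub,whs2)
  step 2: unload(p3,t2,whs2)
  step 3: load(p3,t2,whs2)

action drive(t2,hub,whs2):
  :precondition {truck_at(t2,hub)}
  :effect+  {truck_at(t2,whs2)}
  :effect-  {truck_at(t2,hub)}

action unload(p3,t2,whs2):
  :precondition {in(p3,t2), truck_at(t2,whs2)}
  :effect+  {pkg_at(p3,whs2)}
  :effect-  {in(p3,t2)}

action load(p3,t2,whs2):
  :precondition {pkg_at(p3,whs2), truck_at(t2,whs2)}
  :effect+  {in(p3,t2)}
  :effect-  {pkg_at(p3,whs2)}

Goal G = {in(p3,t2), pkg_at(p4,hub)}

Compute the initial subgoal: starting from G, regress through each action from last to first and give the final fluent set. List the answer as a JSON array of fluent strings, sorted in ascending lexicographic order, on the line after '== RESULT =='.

Regress step by step:
  through step 3 (load(p3,t2,whs2)): drop {in(p3,t2)}, keep {pkg_at(p4,hub)}, require {pkg_at(p3,whs2), truck_at(t2,whs2)}
    → {pkg_at(p3,whs2), pkg_at(p4,hub), truck_at(t2,whs2)}
  through step 2 (unload(p3,t2,whs2)): drop {pkg_at(p3,whs2)}, keep {pkg_at(p4,hub), truck_at(t2,whs2)}, require {in(p3,t2), truck_at(t2,whs2)}
    → {in(p3,t2), pkg_at(p4,hub), truck_at(t2,whs2)}
  through step 1 (drive(t2,hub,whs2)): drop {truck_at(t2,whs2)}, keep {in(p3,t2), pkg_at(p4,hub)}, require {truck_at(t2,hub)}
    → {in(p3,t2), pkg_at(p4,hub), truck_at(t2,hub)}

== RESULT ==
["in(p3,t2)", "pkg_at(p4,hub)", "truck_at(t2,hub)"]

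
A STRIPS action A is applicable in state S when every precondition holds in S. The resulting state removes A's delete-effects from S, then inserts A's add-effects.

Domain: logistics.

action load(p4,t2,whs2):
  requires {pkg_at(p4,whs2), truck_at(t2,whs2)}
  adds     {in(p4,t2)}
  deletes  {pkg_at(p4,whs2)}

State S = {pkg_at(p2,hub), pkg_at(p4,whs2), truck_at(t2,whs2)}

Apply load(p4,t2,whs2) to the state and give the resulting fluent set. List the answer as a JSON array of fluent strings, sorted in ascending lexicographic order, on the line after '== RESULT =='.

Compute (S \ del) ∪ add:
  pre ⊆ S: {pkg_at(p4,whs2), truck_at(t2,whs2)} ⊆ S  — applicable
  S \ del = {pkg_at(p2,hub), truck_at(t2,whs2)}
  ∪ add   = {in(p4,t2), pkg_at(p2,hub), truck_at(t2,whs2)}

== RESULT ==
["in(p4,t2)", "pkg_at(p2,hub)", "truck_at(t2,whs2)"]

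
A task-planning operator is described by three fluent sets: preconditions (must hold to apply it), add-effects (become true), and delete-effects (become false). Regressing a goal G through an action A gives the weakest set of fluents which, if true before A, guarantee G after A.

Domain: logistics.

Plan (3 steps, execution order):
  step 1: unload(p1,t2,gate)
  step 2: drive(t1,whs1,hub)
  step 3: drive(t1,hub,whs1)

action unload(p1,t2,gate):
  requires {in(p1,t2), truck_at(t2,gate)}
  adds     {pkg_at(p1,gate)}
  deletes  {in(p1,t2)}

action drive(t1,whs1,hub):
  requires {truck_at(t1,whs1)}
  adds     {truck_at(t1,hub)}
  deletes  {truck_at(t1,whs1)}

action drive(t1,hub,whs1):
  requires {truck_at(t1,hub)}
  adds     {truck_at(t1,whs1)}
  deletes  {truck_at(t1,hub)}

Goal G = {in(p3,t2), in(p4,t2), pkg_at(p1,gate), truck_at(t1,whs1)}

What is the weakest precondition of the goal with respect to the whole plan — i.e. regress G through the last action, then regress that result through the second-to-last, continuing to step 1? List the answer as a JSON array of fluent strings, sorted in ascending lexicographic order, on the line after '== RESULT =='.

Work backward from the goal:
  through step 3 (drive(t1,hub,whs1)): drop {truck_at(t1,whs1)}, keep {in(p3,t2), in(p4,t2), pkg_at(p1,gate)}, require {truck_at(t1,hub)}
    → {in(p3,t2), in(p4,t2), pkg_at(p1,gate), truck_at(t1,hub)}
  through step 2 (drive(t1,whs1,hub)): drop {truck_at(t1,hub)}, keep {in(p3,t2), in(p4,t2), pkg_at(p1,gate)}, require {truck_at(t1,whs1)}
    → {in(p3,t2), in(p4,t2), pkg_at(p1,gate), truck_at(t1,whs1)}
  through step 1 (unload(p1,t2,gate)): drop {pkg_at(p1,gate)}, keep {in(p3,t2), in(p4,t2), truck_at(t1,whs1)}, require {in(p1,t2), truck_at(t2,gate)}
    → {in(p1,t2), in(p3,t2), in(p4,t2), truck_at(t1,whs1), truck_at(t2,gate)}

== RESULT ==
["in(p1,t2)", "in(p3,t2)", "in(p4,t2)", "truck_at(t1,whs1)", "truck_at(t2,gate)"]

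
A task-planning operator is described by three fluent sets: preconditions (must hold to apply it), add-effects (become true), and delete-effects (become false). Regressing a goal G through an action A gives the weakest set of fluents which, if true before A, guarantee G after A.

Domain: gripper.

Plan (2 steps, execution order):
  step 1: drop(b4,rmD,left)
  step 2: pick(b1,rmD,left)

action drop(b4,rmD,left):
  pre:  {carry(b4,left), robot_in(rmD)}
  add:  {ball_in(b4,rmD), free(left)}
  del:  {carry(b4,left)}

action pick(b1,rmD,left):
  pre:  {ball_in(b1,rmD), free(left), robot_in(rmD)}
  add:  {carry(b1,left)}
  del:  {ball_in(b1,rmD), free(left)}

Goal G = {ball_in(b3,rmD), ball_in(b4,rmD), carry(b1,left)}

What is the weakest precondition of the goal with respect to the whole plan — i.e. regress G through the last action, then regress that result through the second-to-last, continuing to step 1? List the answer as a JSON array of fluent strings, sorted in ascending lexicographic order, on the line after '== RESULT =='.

Work backward from the goal:
  through step 2 (pick(b1,rmD,left)): drop {carry(b1,left)}, keep {ball_in(b3,rmD), ball_in(b4,rmD)}, require {ball_in(b1,rmD), free(left), robot_in(rmD)}
    → {ball_in(b1,rmD), ball_in(b3,rmD), ball_in(b4,rmD), free(left), robot_in(rmD)}
  through step 1 (drop(b4,rmD,left)): drop {ball_in(b4,rmD), free(left)}, keep {ball_in(b1,rmD), ball_in(b3,rmD), robot_in(rmD)}, require {carry(b4,left), robot_in(rmD)}
    → {ball_in(b1,rmD), ball_in(b3,rmD), carry(b4,left), robot_in(rmD)}

== RESULT ==
["ball_in(b1,rmD)", "ball_in(b3,rmD)", "carry(b4,left)", "robot_in(rmD)"]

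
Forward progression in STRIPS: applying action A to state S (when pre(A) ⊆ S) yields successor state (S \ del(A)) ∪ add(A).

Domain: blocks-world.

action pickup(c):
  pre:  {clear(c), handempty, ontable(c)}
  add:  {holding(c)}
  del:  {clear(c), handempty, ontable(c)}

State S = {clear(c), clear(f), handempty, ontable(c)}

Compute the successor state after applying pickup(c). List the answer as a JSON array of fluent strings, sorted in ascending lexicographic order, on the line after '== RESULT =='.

Progress:
  pre ⊆ S: {clear(c), handempty, ontable(c)} ⊆ S  — applicable
  S \ del = {clear(f)}
  ∪ add   = {clear(f), holding(c)}

== RESULT ==
["clear(f)", "holding(c)"]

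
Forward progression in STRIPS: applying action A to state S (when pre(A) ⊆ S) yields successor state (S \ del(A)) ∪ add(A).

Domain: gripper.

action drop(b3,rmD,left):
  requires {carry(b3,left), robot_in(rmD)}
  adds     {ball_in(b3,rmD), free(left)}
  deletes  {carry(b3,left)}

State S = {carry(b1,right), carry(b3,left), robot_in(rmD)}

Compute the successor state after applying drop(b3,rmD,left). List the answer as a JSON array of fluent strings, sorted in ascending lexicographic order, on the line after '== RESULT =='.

Compute (S \ del) ∪ add:
  pre ⊆ S: {carry(b3,left), robot_in(rmD)} ⊆ S  — applicable
  S \ del = {carry(b1,right), robot_in(rmD)}
  ∪ add   = {ball_in(b3,rmD), carry(b1,right), free(left), robot_in(rmD)}

== RESULT ==
["ball_in(b3,rmD)", "carry(b1,right)", "free(left)", "robot_in(rmD)"]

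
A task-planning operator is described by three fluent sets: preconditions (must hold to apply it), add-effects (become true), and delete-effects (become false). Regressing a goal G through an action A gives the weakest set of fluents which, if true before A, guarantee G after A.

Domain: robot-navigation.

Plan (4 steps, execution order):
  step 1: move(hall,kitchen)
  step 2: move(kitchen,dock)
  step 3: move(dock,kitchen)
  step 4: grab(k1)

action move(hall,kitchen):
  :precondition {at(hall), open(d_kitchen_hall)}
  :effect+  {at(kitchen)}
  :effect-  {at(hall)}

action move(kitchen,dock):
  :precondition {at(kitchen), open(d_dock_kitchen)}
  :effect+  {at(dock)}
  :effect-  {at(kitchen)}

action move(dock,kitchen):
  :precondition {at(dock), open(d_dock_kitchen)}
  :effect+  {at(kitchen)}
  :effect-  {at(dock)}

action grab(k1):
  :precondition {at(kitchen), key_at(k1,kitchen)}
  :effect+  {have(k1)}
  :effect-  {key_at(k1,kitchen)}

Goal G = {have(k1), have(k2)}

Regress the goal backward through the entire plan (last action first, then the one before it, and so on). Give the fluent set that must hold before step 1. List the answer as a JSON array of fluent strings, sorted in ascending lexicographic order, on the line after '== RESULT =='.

Regress step by step:
  through step 4 (grab(k1)): drop {have(k1)}, keep {have(k2)}, require {at(kitchen), key_at(k1,kitchen)}
    → {at(kitchen), have(k2), key_at(k1,kitchen)}
  through step 3 (move(dock,kitchen)): drop {at(kitchen)}, keep {have(k2), key_at(k1,kitchen)}, require {at(dock), open(d_dock_kitchen)}
    → {at(dock), have(k2), key_at(k1,kitchen), open(d_dock_kitchen)}
  through step 2 (move(kitchen,dock)): drop {at(dock)}, keep {have(k2), key_at(k1,kitchen), open(d_dock_kitchen)}, require {at(kitchen), open(d_dock_kitchen)}
    → {at(kitchen), have(k2), key_at(k1,kitchen), open(d_dock_kitchen)}
  through step 1 (move(hall,kitchen)): drop {at(kitchen)}, keep {have(k2), key_at(k1,kitchen), open(d_dock_kitchen)}, require {at(hall), open(d_kitchen_hall)}
    → {at(hall), have(k2), key_at(k1,kitchen), open(d_dock_kitchen), open(d_kitchen_hall)}

== RESULT ==
["at(hall)", "have(k2)", "key_at(k1,kitchen)", "open(d_dock_kitchen)", "open(d_kitchen_hall)"]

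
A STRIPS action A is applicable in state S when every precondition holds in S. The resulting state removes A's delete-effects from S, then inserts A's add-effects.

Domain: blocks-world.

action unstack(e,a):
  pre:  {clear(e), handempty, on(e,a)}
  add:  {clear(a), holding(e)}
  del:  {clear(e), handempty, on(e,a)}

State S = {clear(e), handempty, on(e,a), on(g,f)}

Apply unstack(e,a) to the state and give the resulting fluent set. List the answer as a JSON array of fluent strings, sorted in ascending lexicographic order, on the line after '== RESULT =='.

Progress:
  pre ⊆ S: {clear(e), handempty, on(e,a)} ⊆ S  — applicable
  S \ del = {on(g,f)}
  ∪ add   = {clear(a), holding(e), on(g,f)}

== RESULT ==
["clear(a)", "holding(e)", "on(g,f)"]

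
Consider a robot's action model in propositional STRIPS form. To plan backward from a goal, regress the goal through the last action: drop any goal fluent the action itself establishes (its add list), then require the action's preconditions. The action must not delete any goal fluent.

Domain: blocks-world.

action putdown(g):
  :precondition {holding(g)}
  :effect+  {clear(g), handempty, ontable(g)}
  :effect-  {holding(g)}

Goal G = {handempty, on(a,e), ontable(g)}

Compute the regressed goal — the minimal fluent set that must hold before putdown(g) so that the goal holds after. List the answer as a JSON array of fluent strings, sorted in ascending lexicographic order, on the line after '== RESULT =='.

Regress:
  G ∩ del = {}  (empty — regression defined)
  G \ add = {handempty, on(a,e), ontable(g)} \ {clear(g), handempty, ontable(g)} = {on(a,e)}
  ∪ pre   = {on(a,e)} ∪ {holding(g)}
          = {holding(g), on(a,e)}

== RESULT ==
["holding(g)", "on(a,e)"]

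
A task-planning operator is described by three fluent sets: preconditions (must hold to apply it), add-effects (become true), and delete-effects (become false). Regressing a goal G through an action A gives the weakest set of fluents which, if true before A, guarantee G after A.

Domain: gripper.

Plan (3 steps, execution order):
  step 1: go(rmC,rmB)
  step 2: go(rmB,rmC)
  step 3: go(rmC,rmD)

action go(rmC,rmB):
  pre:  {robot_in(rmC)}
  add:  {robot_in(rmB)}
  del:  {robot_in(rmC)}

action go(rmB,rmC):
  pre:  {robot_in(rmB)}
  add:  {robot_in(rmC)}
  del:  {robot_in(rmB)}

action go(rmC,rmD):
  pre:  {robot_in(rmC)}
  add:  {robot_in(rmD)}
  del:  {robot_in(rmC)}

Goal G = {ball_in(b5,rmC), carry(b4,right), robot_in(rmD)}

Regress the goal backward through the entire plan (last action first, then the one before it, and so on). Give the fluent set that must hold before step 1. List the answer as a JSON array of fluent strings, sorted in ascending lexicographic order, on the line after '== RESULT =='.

Work backward from the goal:
  through step 3 (go(rmC,rmD)): drop {robot_in(rmD)}, keep {ball_in(b5,rmC), carry(b4,right)}, require {robot_in(rmC)}
    → {ball_in(b5,rmC), carry(b4,right), robot_in(rmC)}
  through step 2 (go(rmB,rmC)): drop {robot_in(rmC)}, keep {ball_in(b5,rmC), carry(b4,right)}, require {robot_in(rmB)}
    → {ball_in(b5,rmC), carry(b4,right), robot_in(rmB)}
  through step 1 (go(rmC,rmB)): drop {robot_in(rmB)}, keep {ball_in(b5,rmC), carry(b4,right)}, require {robot_in(rmC)}
    → {ball_in(b5,rmC), carry(b4,right), robot_in(rmC)}

== RESULT ==
["ball_in(b5,rmC)", "carry(b4,right)", "robot_in(rmC)"]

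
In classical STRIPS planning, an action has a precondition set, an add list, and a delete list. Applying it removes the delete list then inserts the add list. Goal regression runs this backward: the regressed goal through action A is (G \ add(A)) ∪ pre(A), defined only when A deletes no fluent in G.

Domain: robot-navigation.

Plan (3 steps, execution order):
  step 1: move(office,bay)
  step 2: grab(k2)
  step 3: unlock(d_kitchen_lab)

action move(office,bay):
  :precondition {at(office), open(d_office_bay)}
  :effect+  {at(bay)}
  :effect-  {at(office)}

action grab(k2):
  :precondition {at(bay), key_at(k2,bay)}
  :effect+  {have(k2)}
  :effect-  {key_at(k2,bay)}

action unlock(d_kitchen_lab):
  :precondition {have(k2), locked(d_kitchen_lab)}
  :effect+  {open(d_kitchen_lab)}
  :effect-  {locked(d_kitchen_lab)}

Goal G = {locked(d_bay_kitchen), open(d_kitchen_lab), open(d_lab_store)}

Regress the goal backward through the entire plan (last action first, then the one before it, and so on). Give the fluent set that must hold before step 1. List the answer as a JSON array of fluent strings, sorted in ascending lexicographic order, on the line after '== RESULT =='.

Regress step by step:
  through step 3 (unlock(d_kitchen_lab)): drop {open(d_kitchen_lab)}, keep {locked(d_bay_kitchen), open(d_lab_store)}, require {have(k2), locked(d_kitchen_lab)}
    → {have(k2), locked(d_bay_kitchen), locked(d_kitchen_lab), open(d_lab_store)}
  through step 2 (grab(k2)): drop {have(k2)}, keep {locked(d_bay_kitchen), locked(d_kitchen_lab), open(d_lab_store)}, require {at(bay), key_at(k2,bay)}
    → {at(bay), key_at(k2,bay), locked(d_bay_kitchen), locked(d_kitchen_lab), open(d_lab_store)}
  through step 1 (move(office,bay)): drop {at(bay)}, keep {key_at(k2,bay), locked(d_bay_kitchen), locked(d_kitchen_lab), open(d_lab_store)}, require {at(office), open(d_office_bay)}
    → {at(office), key_at(k2,bay), locked(d_bay_kitchen), locked(d_kitchen_lab), open(d_lab_store), open(d_office_bay)}

== RESULT ==
["at(office)", "key_at(k2,bay)", "locked(d_bay_kitchen)", "locked(d_kitchen_lab)", "open(d_lab_store)", "open(d_office_bay)"]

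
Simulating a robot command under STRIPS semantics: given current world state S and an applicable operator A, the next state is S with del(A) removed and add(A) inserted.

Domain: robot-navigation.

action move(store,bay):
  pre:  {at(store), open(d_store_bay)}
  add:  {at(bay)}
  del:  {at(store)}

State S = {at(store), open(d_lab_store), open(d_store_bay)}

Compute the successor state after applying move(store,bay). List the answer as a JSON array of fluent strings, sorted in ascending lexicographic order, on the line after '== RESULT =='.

Progress:
  pre ⊆ S: {at(store), open(d_store_bay)} ⊆ S  — applicable
  S \ del = {open(d_lab_store), open(d_store_bay)}
  ∪ add   = {at(bay), open(d_lab_store), open(d_store_bay)}

== RESULT ==
["at(bay)", "open(d_lab_store)", "open(d_store_bay)"]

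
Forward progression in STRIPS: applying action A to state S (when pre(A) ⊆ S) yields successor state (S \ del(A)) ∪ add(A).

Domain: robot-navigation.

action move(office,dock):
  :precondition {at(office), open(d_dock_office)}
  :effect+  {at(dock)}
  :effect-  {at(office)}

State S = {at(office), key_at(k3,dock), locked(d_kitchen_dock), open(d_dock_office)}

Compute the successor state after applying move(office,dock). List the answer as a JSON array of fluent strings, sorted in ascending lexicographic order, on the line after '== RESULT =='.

Progress:
  pre ⊆ S: {at(office), open(d_dock_office)} ⊆ S  — applicable
  S \ del = {key_at(k3,dock), locked(d_kitchen_dock), open(d_dock_office)}
  ∪ add   = {at(dock), key_at(k3,dock), locked(d_kitchen_dock), open(d_dock_office)}

== RESULT ==
["at(dock)", "key_at(k3,dock)", "locked(d_kitchen_dock)", "open(d_dock_office)"]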